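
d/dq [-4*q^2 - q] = -8*q - 1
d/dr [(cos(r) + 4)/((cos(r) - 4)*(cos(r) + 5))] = (cos(r)^2 + 8*cos(r) + 24)*sin(r)/((cos(r) - 4)^2*(cos(r) + 5)^2)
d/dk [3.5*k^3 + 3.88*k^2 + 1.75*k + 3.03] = 10.5*k^2 + 7.76*k + 1.75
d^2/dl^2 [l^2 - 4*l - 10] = 2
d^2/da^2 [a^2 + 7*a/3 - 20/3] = 2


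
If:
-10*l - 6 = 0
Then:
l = -3/5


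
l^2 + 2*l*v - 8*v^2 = (l - 2*v)*(l + 4*v)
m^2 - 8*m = m*(m - 8)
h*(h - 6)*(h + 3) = h^3 - 3*h^2 - 18*h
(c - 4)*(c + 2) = c^2 - 2*c - 8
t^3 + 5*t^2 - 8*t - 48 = (t - 3)*(t + 4)^2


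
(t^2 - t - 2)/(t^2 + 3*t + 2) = (t - 2)/(t + 2)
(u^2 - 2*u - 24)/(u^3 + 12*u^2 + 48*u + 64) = (u - 6)/(u^2 + 8*u + 16)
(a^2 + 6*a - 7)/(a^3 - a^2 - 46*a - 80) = (-a^2 - 6*a + 7)/(-a^3 + a^2 + 46*a + 80)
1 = 1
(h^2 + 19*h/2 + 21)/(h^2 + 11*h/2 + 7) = (h + 6)/(h + 2)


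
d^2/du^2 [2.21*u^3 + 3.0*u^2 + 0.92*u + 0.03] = 13.26*u + 6.0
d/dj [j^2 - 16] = 2*j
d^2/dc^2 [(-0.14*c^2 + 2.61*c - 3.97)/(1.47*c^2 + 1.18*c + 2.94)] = (11.765586*c^3 - 47.842326*c^2 - 108.99756*c + 2.73000400000001)/(3.176523*c^6 + 7.649586*c^5 + 25.199622*c^4 + 32.241376*c^3 + 50.399244*c^2 + 30.598344*c + 25.412184)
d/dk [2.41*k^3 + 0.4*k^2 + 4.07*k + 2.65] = 7.23*k^2 + 0.8*k + 4.07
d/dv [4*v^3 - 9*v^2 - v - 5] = 12*v^2 - 18*v - 1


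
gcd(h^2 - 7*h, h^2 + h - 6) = 1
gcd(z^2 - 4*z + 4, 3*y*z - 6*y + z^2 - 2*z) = z - 2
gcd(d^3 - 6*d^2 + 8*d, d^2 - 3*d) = d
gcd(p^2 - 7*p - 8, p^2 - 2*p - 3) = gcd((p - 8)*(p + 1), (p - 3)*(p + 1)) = p + 1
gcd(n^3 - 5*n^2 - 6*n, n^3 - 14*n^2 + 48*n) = n^2 - 6*n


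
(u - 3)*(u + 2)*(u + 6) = u^3 + 5*u^2 - 12*u - 36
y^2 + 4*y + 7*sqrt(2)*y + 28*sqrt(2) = (y + 4)*(y + 7*sqrt(2))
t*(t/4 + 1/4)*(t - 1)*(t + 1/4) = t^4/4 + t^3/16 - t^2/4 - t/16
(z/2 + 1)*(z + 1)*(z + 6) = z^3/2 + 9*z^2/2 + 10*z + 6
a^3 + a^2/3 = a^2*(a + 1/3)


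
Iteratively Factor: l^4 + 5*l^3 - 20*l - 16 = (l + 1)*(l^3 + 4*l^2 - 4*l - 16) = (l + 1)*(l + 4)*(l^2 - 4) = (l + 1)*(l + 2)*(l + 4)*(l - 2)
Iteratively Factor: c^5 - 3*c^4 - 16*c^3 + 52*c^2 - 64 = (c + 1)*(c^4 - 4*c^3 - 12*c^2 + 64*c - 64) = (c - 2)*(c + 1)*(c^3 - 2*c^2 - 16*c + 32) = (c - 2)*(c + 1)*(c + 4)*(c^2 - 6*c + 8) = (c - 2)^2*(c + 1)*(c + 4)*(c - 4)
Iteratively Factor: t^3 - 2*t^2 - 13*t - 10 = (t - 5)*(t^2 + 3*t + 2) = (t - 5)*(t + 1)*(t + 2)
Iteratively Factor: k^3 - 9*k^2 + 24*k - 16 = (k - 1)*(k^2 - 8*k + 16) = (k - 4)*(k - 1)*(k - 4)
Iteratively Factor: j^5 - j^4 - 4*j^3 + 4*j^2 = (j - 2)*(j^4 + j^3 - 2*j^2) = (j - 2)*(j - 1)*(j^3 + 2*j^2) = j*(j - 2)*(j - 1)*(j^2 + 2*j) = j*(j - 2)*(j - 1)*(j + 2)*(j)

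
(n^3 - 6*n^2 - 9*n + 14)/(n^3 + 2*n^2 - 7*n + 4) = (n^2 - 5*n - 14)/(n^2 + 3*n - 4)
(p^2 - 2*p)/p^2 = (p - 2)/p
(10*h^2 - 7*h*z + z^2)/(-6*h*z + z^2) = (-10*h^2 + 7*h*z - z^2)/(z*(6*h - z))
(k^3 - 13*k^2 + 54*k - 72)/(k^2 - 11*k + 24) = (k^2 - 10*k + 24)/(k - 8)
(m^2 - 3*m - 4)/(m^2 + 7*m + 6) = (m - 4)/(m + 6)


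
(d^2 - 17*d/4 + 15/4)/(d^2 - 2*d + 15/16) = 4*(d - 3)/(4*d - 3)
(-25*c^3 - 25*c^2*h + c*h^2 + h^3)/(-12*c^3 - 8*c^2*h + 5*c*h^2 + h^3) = (25*c^2 - h^2)/(12*c^2 - 4*c*h - h^2)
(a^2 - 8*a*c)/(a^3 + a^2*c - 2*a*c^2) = (a - 8*c)/(a^2 + a*c - 2*c^2)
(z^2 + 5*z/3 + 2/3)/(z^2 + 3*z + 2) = (z + 2/3)/(z + 2)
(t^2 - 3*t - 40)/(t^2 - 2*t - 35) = (t - 8)/(t - 7)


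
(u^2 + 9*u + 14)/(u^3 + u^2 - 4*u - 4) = (u + 7)/(u^2 - u - 2)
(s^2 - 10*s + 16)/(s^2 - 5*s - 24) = (s - 2)/(s + 3)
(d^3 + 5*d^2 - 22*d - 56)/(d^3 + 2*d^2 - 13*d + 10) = (d^3 + 5*d^2 - 22*d - 56)/(d^3 + 2*d^2 - 13*d + 10)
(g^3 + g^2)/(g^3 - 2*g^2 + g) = g*(g + 1)/(g^2 - 2*g + 1)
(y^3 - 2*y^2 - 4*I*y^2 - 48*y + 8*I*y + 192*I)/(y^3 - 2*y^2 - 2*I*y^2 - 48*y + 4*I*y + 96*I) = (y - 4*I)/(y - 2*I)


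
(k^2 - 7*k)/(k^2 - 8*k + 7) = k/(k - 1)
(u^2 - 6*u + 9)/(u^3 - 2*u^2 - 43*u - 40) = (-u^2 + 6*u - 9)/(-u^3 + 2*u^2 + 43*u + 40)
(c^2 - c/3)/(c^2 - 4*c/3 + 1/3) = c/(c - 1)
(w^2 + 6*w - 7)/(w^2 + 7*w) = (w - 1)/w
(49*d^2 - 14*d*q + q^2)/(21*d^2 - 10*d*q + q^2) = (-7*d + q)/(-3*d + q)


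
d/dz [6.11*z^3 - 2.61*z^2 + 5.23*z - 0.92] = 18.33*z^2 - 5.22*z + 5.23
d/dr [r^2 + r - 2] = 2*r + 1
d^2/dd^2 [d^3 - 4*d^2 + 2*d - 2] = 6*d - 8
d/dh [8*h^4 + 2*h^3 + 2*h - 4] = 32*h^3 + 6*h^2 + 2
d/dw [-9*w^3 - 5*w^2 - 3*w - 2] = -27*w^2 - 10*w - 3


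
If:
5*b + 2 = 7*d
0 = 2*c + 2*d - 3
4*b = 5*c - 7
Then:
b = -13/106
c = 69/53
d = 21/106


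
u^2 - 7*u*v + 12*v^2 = (u - 4*v)*(u - 3*v)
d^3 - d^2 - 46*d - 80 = (d - 8)*(d + 2)*(d + 5)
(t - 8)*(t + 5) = t^2 - 3*t - 40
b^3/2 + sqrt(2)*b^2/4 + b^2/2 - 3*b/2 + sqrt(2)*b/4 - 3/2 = (b/2 + 1/2)*(b - sqrt(2))*(b + 3*sqrt(2)/2)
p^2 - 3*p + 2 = (p - 2)*(p - 1)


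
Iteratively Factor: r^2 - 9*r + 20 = (r - 4)*(r - 5)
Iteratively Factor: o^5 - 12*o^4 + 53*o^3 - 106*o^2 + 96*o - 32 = (o - 1)*(o^4 - 11*o^3 + 42*o^2 - 64*o + 32) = (o - 4)*(o - 1)*(o^3 - 7*o^2 + 14*o - 8) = (o - 4)^2*(o - 1)*(o^2 - 3*o + 2) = (o - 4)^2*(o - 2)*(o - 1)*(o - 1)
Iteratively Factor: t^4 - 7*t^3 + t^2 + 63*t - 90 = (t + 3)*(t^3 - 10*t^2 + 31*t - 30) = (t - 2)*(t + 3)*(t^2 - 8*t + 15) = (t - 5)*(t - 2)*(t + 3)*(t - 3)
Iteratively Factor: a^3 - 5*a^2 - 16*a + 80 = (a - 4)*(a^2 - a - 20) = (a - 4)*(a + 4)*(a - 5)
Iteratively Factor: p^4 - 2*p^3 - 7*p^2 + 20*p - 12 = (p - 2)*(p^3 - 7*p + 6) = (p - 2)*(p - 1)*(p^2 + p - 6) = (p - 2)*(p - 1)*(p + 3)*(p - 2)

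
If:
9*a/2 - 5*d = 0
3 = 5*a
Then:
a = 3/5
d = 27/50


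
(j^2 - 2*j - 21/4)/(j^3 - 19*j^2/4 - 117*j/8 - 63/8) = 2*(2*j - 7)/(4*j^2 - 25*j - 21)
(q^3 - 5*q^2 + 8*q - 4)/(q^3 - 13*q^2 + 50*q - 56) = (q^2 - 3*q + 2)/(q^2 - 11*q + 28)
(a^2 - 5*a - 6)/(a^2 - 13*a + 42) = (a + 1)/(a - 7)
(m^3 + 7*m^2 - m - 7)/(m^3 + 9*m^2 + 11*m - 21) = (m + 1)/(m + 3)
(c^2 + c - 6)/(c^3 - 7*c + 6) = 1/(c - 1)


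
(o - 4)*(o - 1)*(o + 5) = o^3 - 21*o + 20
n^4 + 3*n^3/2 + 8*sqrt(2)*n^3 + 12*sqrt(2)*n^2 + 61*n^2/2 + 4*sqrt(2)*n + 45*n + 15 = (n + 1/2)*(n + 1)*(n + 3*sqrt(2))*(n + 5*sqrt(2))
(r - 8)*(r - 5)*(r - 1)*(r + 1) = r^4 - 13*r^3 + 39*r^2 + 13*r - 40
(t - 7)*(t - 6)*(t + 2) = t^3 - 11*t^2 + 16*t + 84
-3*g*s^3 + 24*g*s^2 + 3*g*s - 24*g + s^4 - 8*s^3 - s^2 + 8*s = (-3*g + s)*(s - 8)*(s - 1)*(s + 1)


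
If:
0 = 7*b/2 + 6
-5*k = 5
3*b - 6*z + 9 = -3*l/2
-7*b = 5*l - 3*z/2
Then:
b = -12/7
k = -1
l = 726/259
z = 348/259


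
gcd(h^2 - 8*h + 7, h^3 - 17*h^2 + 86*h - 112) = h - 7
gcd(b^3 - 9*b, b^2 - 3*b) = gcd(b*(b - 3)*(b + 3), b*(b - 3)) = b^2 - 3*b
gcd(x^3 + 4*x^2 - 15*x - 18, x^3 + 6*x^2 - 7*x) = 1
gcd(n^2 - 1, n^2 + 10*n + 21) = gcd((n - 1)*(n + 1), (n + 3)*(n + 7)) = 1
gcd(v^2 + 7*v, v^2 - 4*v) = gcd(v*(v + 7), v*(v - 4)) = v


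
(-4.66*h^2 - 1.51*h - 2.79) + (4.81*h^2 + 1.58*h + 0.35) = 0.149999999999999*h^2 + 0.0700000000000001*h - 2.44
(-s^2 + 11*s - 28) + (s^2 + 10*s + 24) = 21*s - 4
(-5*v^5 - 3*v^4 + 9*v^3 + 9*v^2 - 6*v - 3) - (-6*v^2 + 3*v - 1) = -5*v^5 - 3*v^4 + 9*v^3 + 15*v^2 - 9*v - 2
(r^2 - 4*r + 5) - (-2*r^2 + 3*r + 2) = 3*r^2 - 7*r + 3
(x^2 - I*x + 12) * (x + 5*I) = x^3 + 4*I*x^2 + 17*x + 60*I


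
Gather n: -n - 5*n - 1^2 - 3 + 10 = 6 - 6*n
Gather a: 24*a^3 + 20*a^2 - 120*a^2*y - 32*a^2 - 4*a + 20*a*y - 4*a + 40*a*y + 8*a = 24*a^3 + a^2*(-120*y - 12) + 60*a*y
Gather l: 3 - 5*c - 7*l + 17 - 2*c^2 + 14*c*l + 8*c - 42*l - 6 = -2*c^2 + 3*c + l*(14*c - 49) + 14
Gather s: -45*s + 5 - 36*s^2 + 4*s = -36*s^2 - 41*s + 5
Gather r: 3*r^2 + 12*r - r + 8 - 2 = 3*r^2 + 11*r + 6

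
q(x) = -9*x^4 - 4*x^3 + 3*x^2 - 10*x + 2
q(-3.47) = -1064.90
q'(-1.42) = 60.36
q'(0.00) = -10.00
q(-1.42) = -2.89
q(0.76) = -8.63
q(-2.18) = -123.77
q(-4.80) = -4216.09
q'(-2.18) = 292.86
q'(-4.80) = 3666.03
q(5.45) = -8551.05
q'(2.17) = -421.35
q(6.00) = -12478.00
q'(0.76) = -28.17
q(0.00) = 2.00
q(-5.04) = -5166.47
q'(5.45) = -6161.36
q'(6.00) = -8182.00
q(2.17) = -246.01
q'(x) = -36*x^3 - 12*x^2 + 6*x - 10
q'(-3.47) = 1328.84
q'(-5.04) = 4263.81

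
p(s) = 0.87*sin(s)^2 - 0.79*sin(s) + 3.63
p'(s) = 1.74*sin(s)*cos(s) - 0.79*cos(s)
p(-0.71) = 4.51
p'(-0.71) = -1.46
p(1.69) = 3.70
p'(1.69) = -0.11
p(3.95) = 4.66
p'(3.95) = 1.41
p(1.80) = 3.69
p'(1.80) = -0.21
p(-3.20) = 3.59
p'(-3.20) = 0.69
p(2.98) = 3.53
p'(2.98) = 0.50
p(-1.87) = 5.18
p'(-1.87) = 0.72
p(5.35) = 4.83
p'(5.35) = -1.30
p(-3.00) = 3.76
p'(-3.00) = 1.03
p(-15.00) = 4.51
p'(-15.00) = 1.46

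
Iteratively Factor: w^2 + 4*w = (w)*(w + 4)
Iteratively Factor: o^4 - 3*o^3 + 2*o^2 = (o - 1)*(o^3 - 2*o^2) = o*(o - 1)*(o^2 - 2*o) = o^2*(o - 1)*(o - 2)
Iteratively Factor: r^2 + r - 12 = (r - 3)*(r + 4)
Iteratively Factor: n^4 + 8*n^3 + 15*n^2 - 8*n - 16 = (n + 4)*(n^3 + 4*n^2 - n - 4) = (n + 4)^2*(n^2 - 1) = (n - 1)*(n + 4)^2*(n + 1)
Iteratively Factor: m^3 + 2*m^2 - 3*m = (m - 1)*(m^2 + 3*m) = m*(m - 1)*(m + 3)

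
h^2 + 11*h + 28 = (h + 4)*(h + 7)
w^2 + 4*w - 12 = (w - 2)*(w + 6)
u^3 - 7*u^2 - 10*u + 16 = (u - 8)*(u - 1)*(u + 2)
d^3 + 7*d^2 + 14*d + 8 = (d + 1)*(d + 2)*(d + 4)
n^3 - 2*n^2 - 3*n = n*(n - 3)*(n + 1)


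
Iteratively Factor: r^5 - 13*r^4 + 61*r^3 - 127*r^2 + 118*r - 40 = (r - 5)*(r^4 - 8*r^3 + 21*r^2 - 22*r + 8) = (r - 5)*(r - 1)*(r^3 - 7*r^2 + 14*r - 8) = (r - 5)*(r - 4)*(r - 1)*(r^2 - 3*r + 2) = (r - 5)*(r - 4)*(r - 2)*(r - 1)*(r - 1)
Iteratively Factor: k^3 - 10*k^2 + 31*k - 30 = (k - 2)*(k^2 - 8*k + 15) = (k - 5)*(k - 2)*(k - 3)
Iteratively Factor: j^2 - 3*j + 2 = (j - 1)*(j - 2)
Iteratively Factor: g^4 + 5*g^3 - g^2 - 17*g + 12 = (g + 4)*(g^3 + g^2 - 5*g + 3) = (g - 1)*(g + 4)*(g^2 + 2*g - 3) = (g - 1)^2*(g + 4)*(g + 3)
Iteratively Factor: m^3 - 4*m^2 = (m - 4)*(m^2) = m*(m - 4)*(m)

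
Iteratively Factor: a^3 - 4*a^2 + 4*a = (a)*(a^2 - 4*a + 4) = a*(a - 2)*(a - 2)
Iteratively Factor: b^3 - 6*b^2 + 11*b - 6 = (b - 1)*(b^2 - 5*b + 6) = (b - 3)*(b - 1)*(b - 2)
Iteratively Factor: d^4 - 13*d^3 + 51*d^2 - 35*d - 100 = (d - 5)*(d^3 - 8*d^2 + 11*d + 20) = (d - 5)*(d - 4)*(d^2 - 4*d - 5) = (d - 5)^2*(d - 4)*(d + 1)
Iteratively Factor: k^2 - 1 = (k + 1)*(k - 1)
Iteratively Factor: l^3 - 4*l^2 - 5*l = (l)*(l^2 - 4*l - 5) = l*(l - 5)*(l + 1)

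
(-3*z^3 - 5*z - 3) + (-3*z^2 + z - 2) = -3*z^3 - 3*z^2 - 4*z - 5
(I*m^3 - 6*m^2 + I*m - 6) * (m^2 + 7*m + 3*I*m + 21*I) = I*m^5 - 9*m^4 + 7*I*m^4 - 63*m^3 - 17*I*m^3 - 9*m^2 - 119*I*m^2 - 63*m - 18*I*m - 126*I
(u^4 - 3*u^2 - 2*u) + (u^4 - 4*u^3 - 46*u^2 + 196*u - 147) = 2*u^4 - 4*u^3 - 49*u^2 + 194*u - 147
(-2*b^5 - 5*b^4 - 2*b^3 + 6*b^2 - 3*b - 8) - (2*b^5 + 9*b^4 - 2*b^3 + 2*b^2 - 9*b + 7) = -4*b^5 - 14*b^4 + 4*b^2 + 6*b - 15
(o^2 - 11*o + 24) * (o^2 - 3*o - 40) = o^4 - 14*o^3 + 17*o^2 + 368*o - 960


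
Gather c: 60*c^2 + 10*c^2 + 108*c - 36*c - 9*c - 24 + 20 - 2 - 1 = 70*c^2 + 63*c - 7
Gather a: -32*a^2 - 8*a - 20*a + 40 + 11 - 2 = -32*a^2 - 28*a + 49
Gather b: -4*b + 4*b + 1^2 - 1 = 0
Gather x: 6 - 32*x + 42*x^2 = 42*x^2 - 32*x + 6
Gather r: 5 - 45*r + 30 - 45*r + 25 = 60 - 90*r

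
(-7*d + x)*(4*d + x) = -28*d^2 - 3*d*x + x^2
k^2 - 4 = (k - 2)*(k + 2)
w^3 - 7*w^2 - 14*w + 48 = (w - 8)*(w - 2)*(w + 3)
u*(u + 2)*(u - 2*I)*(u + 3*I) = u^4 + 2*u^3 + I*u^3 + 6*u^2 + 2*I*u^2 + 12*u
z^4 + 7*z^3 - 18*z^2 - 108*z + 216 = (z - 3)*(z - 2)*(z + 6)^2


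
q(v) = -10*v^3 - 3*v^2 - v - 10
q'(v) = -30*v^2 - 6*v - 1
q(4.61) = -1058.09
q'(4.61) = -666.22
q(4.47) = -967.56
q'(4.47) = -627.25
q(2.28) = -146.40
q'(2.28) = -170.63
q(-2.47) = 124.86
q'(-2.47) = -169.21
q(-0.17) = -9.87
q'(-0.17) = -0.85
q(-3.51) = 388.99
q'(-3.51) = -349.54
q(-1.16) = 2.73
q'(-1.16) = -34.41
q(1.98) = -101.37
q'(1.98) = -130.49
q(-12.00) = 16850.00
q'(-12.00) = -4249.00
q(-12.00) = 16850.00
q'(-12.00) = -4249.00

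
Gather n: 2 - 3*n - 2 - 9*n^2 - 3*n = -9*n^2 - 6*n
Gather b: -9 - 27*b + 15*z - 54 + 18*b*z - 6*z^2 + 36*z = b*(18*z - 27) - 6*z^2 + 51*z - 63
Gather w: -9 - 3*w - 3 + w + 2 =-2*w - 10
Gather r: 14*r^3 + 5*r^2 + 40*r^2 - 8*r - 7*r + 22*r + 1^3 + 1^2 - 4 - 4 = 14*r^3 + 45*r^2 + 7*r - 6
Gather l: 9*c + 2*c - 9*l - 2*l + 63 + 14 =11*c - 11*l + 77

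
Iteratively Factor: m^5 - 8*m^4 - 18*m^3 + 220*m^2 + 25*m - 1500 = (m + 4)*(m^4 - 12*m^3 + 30*m^2 + 100*m - 375) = (m + 3)*(m + 4)*(m^3 - 15*m^2 + 75*m - 125) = (m - 5)*(m + 3)*(m + 4)*(m^2 - 10*m + 25) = (m - 5)^2*(m + 3)*(m + 4)*(m - 5)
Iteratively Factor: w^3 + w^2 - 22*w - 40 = (w + 2)*(w^2 - w - 20) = (w - 5)*(w + 2)*(w + 4)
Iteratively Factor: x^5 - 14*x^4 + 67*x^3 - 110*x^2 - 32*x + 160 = (x - 5)*(x^4 - 9*x^3 + 22*x^2 - 32) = (x - 5)*(x + 1)*(x^3 - 10*x^2 + 32*x - 32) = (x - 5)*(x - 2)*(x + 1)*(x^2 - 8*x + 16) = (x - 5)*(x - 4)*(x - 2)*(x + 1)*(x - 4)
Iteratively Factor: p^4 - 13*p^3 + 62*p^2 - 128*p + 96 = (p - 2)*(p^3 - 11*p^2 + 40*p - 48) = (p - 4)*(p - 2)*(p^2 - 7*p + 12) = (p - 4)^2*(p - 2)*(p - 3)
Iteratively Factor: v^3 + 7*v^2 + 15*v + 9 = (v + 3)*(v^2 + 4*v + 3) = (v + 1)*(v + 3)*(v + 3)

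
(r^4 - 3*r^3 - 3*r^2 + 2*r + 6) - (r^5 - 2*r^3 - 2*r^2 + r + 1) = -r^5 + r^4 - r^3 - r^2 + r + 5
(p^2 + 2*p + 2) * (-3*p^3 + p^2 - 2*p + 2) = -3*p^5 - 5*p^4 - 6*p^3 + 4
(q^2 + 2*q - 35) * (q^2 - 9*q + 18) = q^4 - 7*q^3 - 35*q^2 + 351*q - 630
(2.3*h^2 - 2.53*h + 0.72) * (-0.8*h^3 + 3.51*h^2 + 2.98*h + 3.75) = -1.84*h^5 + 10.097*h^4 - 2.6023*h^3 + 3.6128*h^2 - 7.3419*h + 2.7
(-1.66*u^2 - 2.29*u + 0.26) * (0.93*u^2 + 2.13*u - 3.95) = -1.5438*u^4 - 5.6655*u^3 + 1.9211*u^2 + 9.5993*u - 1.027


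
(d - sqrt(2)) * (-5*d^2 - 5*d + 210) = -5*d^3 - 5*d^2 + 5*sqrt(2)*d^2 + 5*sqrt(2)*d + 210*d - 210*sqrt(2)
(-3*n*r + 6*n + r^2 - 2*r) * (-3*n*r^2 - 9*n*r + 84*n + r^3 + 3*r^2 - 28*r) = 9*n^2*r^3 + 9*n^2*r^2 - 306*n^2*r + 504*n^2 - 6*n*r^4 - 6*n*r^3 + 204*n*r^2 - 336*n*r + r^5 + r^4 - 34*r^3 + 56*r^2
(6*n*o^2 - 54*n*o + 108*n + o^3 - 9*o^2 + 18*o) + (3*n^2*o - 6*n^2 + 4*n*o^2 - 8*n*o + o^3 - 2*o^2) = 3*n^2*o - 6*n^2 + 10*n*o^2 - 62*n*o + 108*n + 2*o^3 - 11*o^2 + 18*o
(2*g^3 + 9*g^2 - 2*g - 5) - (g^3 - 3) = g^3 + 9*g^2 - 2*g - 2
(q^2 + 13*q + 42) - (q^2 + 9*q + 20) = 4*q + 22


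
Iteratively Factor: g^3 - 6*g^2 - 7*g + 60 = (g + 3)*(g^2 - 9*g + 20) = (g - 4)*(g + 3)*(g - 5)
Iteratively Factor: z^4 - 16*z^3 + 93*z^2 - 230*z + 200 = (z - 4)*(z^3 - 12*z^2 + 45*z - 50) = (z - 5)*(z - 4)*(z^2 - 7*z + 10) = (z - 5)^2*(z - 4)*(z - 2)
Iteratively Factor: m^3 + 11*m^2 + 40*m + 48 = (m + 4)*(m^2 + 7*m + 12) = (m + 4)^2*(m + 3)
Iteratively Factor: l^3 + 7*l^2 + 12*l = (l)*(l^2 + 7*l + 12) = l*(l + 4)*(l + 3)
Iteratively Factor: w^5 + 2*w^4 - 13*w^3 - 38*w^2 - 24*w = (w + 3)*(w^4 - w^3 - 10*w^2 - 8*w) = (w + 1)*(w + 3)*(w^3 - 2*w^2 - 8*w) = w*(w + 1)*(w + 3)*(w^2 - 2*w - 8) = w*(w - 4)*(w + 1)*(w + 3)*(w + 2)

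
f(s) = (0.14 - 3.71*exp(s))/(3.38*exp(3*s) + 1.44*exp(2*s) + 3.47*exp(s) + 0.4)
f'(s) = (0.14 - 3.71*exp(s))*(-10.14*exp(3*s) - 2.88*exp(2*s) - 3.47*exp(s))/(3.38*exp(3*s) + 1.44*exp(2*s) + 3.47*exp(s) + 0.4)^2 - 3.71*exp(s)/(3.38*exp(3*s) + 1.44*exp(2*s) + 3.47*exp(s) + 0.4)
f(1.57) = -0.04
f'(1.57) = 0.08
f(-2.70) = -0.17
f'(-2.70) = -0.32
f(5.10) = -0.00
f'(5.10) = 0.00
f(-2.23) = -0.33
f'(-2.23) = -0.33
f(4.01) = -0.00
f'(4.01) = 0.00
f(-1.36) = -0.56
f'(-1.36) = -0.17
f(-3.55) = 0.07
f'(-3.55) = -0.23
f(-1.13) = -0.59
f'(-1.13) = -0.09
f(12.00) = 0.00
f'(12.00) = 0.00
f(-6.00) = 0.32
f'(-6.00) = -0.03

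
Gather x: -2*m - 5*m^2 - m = -5*m^2 - 3*m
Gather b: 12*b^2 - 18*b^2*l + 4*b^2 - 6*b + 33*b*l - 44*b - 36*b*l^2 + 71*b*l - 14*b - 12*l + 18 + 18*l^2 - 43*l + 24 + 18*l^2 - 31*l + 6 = b^2*(16 - 18*l) + b*(-36*l^2 + 104*l - 64) + 36*l^2 - 86*l + 48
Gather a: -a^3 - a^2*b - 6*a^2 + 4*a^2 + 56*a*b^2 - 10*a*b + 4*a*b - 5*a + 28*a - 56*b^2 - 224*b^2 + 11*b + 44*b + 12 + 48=-a^3 + a^2*(-b - 2) + a*(56*b^2 - 6*b + 23) - 280*b^2 + 55*b + 60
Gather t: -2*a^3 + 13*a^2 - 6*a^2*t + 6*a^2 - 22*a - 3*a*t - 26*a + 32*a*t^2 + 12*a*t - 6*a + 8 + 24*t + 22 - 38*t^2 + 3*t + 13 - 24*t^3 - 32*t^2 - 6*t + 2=-2*a^3 + 19*a^2 - 54*a - 24*t^3 + t^2*(32*a - 70) + t*(-6*a^2 + 9*a + 21) + 45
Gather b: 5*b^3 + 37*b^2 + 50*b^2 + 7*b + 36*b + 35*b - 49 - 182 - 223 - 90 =5*b^3 + 87*b^2 + 78*b - 544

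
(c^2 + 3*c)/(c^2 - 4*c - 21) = c/(c - 7)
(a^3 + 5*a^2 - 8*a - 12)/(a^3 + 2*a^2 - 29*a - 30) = (a - 2)/(a - 5)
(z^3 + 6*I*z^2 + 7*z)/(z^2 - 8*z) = (z^2 + 6*I*z + 7)/(z - 8)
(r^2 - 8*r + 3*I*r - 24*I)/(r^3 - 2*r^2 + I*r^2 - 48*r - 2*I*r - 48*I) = (r + 3*I)/(r^2 + r*(6 + I) + 6*I)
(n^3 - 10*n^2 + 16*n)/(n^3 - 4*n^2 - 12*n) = (-n^2 + 10*n - 16)/(-n^2 + 4*n + 12)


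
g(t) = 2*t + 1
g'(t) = 2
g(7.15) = 15.30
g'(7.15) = 2.00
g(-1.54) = -2.08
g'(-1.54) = 2.00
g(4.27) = 9.54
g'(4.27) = 2.00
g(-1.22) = -1.44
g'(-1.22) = 2.00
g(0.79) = 2.58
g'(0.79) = 2.00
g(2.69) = 6.38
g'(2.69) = 2.00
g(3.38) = 7.76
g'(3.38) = 2.00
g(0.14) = 1.28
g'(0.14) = 2.00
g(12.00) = 25.00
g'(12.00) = 2.00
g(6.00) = 13.00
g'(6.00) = 2.00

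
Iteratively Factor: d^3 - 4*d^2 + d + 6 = (d + 1)*(d^2 - 5*d + 6) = (d - 2)*(d + 1)*(d - 3)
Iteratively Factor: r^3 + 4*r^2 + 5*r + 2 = (r + 1)*(r^2 + 3*r + 2) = (r + 1)^2*(r + 2)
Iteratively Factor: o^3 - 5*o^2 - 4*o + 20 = (o + 2)*(o^2 - 7*o + 10) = (o - 2)*(o + 2)*(o - 5)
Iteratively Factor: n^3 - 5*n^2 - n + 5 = (n - 5)*(n^2 - 1) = (n - 5)*(n - 1)*(n + 1)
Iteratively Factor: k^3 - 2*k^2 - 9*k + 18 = (k - 2)*(k^2 - 9) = (k - 2)*(k + 3)*(k - 3)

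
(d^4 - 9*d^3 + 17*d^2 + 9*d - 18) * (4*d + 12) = 4*d^5 - 24*d^4 - 40*d^3 + 240*d^2 + 36*d - 216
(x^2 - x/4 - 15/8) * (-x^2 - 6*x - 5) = -x^4 - 23*x^3/4 - 13*x^2/8 + 25*x/2 + 75/8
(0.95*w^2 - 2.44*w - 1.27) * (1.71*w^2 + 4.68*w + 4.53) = 1.6245*w^4 + 0.2736*w^3 - 9.2874*w^2 - 16.9968*w - 5.7531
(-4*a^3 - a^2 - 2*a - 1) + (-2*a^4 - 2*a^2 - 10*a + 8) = -2*a^4 - 4*a^3 - 3*a^2 - 12*a + 7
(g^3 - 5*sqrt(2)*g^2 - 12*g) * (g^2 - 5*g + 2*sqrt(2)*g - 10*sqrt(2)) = g^5 - 5*g^4 - 3*sqrt(2)*g^4 - 32*g^3 + 15*sqrt(2)*g^3 - 24*sqrt(2)*g^2 + 160*g^2 + 120*sqrt(2)*g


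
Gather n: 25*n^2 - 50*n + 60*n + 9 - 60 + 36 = 25*n^2 + 10*n - 15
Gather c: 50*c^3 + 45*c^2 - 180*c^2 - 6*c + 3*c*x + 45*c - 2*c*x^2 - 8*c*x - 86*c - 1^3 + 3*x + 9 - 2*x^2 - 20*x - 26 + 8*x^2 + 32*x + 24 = 50*c^3 - 135*c^2 + c*(-2*x^2 - 5*x - 47) + 6*x^2 + 15*x + 6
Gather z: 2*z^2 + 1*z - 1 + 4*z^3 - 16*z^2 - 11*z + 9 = 4*z^3 - 14*z^2 - 10*z + 8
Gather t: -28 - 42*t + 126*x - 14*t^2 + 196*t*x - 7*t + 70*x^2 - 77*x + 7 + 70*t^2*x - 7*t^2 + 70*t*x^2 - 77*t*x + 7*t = t^2*(70*x - 21) + t*(70*x^2 + 119*x - 42) + 70*x^2 + 49*x - 21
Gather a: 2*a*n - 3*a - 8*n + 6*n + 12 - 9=a*(2*n - 3) - 2*n + 3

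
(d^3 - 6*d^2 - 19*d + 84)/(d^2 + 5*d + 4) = (d^2 - 10*d + 21)/(d + 1)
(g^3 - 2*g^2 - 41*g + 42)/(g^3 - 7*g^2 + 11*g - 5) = (g^2 - g - 42)/(g^2 - 6*g + 5)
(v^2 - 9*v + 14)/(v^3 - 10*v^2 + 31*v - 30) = (v - 7)/(v^2 - 8*v + 15)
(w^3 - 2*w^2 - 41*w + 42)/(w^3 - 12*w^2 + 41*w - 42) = (w^2 + 5*w - 6)/(w^2 - 5*w + 6)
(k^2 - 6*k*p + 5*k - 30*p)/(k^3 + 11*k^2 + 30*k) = (k - 6*p)/(k*(k + 6))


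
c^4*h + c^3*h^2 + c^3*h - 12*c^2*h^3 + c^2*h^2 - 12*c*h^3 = c*(c - 3*h)*(c + 4*h)*(c*h + h)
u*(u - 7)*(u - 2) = u^3 - 9*u^2 + 14*u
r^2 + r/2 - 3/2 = (r - 1)*(r + 3/2)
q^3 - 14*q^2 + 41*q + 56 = (q - 8)*(q - 7)*(q + 1)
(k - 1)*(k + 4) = k^2 + 3*k - 4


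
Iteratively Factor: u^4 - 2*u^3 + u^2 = (u - 1)*(u^3 - u^2) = (u - 1)^2*(u^2) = u*(u - 1)^2*(u)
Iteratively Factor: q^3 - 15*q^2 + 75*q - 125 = (q - 5)*(q^2 - 10*q + 25) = (q - 5)^2*(q - 5)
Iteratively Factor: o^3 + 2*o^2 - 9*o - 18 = (o + 3)*(o^2 - o - 6) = (o + 2)*(o + 3)*(o - 3)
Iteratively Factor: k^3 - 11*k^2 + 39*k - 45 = (k - 3)*(k^2 - 8*k + 15) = (k - 3)^2*(k - 5)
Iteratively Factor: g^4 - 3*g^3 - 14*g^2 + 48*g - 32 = (g - 1)*(g^3 - 2*g^2 - 16*g + 32) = (g - 4)*(g - 1)*(g^2 + 2*g - 8) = (g - 4)*(g - 2)*(g - 1)*(g + 4)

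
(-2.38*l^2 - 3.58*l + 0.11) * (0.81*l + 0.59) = -1.9278*l^3 - 4.304*l^2 - 2.0231*l + 0.0649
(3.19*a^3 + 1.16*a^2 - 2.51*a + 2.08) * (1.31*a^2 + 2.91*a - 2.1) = 4.1789*a^5 + 10.8025*a^4 - 6.6115*a^3 - 7.0153*a^2 + 11.3238*a - 4.368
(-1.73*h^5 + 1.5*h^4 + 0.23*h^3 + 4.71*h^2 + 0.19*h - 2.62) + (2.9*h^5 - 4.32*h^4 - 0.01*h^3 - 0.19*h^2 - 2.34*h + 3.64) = 1.17*h^5 - 2.82*h^4 + 0.22*h^3 + 4.52*h^2 - 2.15*h + 1.02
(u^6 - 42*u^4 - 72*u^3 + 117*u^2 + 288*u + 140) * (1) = u^6 - 42*u^4 - 72*u^3 + 117*u^2 + 288*u + 140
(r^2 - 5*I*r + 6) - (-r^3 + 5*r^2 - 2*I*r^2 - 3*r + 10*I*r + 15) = r^3 - 4*r^2 + 2*I*r^2 + 3*r - 15*I*r - 9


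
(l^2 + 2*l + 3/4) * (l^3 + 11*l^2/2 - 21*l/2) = l^5 + 15*l^4/2 + 5*l^3/4 - 135*l^2/8 - 63*l/8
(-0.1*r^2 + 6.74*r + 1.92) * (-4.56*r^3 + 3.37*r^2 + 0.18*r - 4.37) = 0.456*r^5 - 31.0714*r^4 + 13.9406*r^3 + 8.1206*r^2 - 29.1082*r - 8.3904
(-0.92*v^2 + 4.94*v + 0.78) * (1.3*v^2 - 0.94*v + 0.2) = -1.196*v^4 + 7.2868*v^3 - 3.8136*v^2 + 0.2548*v + 0.156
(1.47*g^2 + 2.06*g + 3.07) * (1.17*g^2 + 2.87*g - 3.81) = 1.7199*g^4 + 6.6291*g^3 + 3.9034*g^2 + 0.9623*g - 11.6967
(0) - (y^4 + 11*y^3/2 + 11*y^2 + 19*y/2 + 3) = -y^4 - 11*y^3/2 - 11*y^2 - 19*y/2 - 3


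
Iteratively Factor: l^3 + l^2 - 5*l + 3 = (l - 1)*(l^2 + 2*l - 3) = (l - 1)^2*(l + 3)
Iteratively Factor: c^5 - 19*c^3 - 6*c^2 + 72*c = (c - 2)*(c^4 + 2*c^3 - 15*c^2 - 36*c) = c*(c - 2)*(c^3 + 2*c^2 - 15*c - 36) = c*(c - 2)*(c + 3)*(c^2 - c - 12) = c*(c - 2)*(c + 3)^2*(c - 4)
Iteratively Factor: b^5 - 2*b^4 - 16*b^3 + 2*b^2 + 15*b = (b + 3)*(b^4 - 5*b^3 - b^2 + 5*b) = (b + 1)*(b + 3)*(b^3 - 6*b^2 + 5*b) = (b - 5)*(b + 1)*(b + 3)*(b^2 - b) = (b - 5)*(b - 1)*(b + 1)*(b + 3)*(b)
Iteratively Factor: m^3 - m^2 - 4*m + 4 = (m + 2)*(m^2 - 3*m + 2) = (m - 1)*(m + 2)*(m - 2)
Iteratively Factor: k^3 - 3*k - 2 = (k + 1)*(k^2 - k - 2) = (k - 2)*(k + 1)*(k + 1)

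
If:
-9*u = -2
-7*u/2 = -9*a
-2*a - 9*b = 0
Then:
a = 7/81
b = -14/729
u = 2/9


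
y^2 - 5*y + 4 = (y - 4)*(y - 1)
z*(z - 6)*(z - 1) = z^3 - 7*z^2 + 6*z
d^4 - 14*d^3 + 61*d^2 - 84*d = d*(d - 7)*(d - 4)*(d - 3)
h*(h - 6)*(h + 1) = h^3 - 5*h^2 - 6*h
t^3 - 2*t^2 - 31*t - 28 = (t - 7)*(t + 1)*(t + 4)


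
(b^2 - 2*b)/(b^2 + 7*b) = (b - 2)/(b + 7)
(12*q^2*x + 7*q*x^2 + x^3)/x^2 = 12*q^2/x + 7*q + x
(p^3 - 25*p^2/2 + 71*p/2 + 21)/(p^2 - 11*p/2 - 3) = p - 7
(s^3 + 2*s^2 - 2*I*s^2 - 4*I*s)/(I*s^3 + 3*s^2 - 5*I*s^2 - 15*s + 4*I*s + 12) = -s*(I*s^2 + 2*s*(1 + I) + 4)/(s^3 - s^2*(5 + 3*I) + s*(4 + 15*I) - 12*I)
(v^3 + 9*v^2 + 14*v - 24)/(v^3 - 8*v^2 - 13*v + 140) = (v^2 + 5*v - 6)/(v^2 - 12*v + 35)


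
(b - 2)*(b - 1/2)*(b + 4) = b^3 + 3*b^2/2 - 9*b + 4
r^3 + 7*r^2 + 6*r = r*(r + 1)*(r + 6)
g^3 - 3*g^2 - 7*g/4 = g*(g - 7/2)*(g + 1/2)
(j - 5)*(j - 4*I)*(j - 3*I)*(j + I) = j^4 - 5*j^3 - 6*I*j^3 - 5*j^2 + 30*I*j^2 + 25*j - 12*I*j + 60*I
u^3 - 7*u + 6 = (u - 2)*(u - 1)*(u + 3)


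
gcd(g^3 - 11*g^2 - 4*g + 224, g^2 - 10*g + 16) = g - 8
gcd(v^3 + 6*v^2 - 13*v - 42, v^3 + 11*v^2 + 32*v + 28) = v^2 + 9*v + 14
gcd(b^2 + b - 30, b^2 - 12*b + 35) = b - 5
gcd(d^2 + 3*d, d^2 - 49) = 1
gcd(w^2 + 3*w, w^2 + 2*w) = w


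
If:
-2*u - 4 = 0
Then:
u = -2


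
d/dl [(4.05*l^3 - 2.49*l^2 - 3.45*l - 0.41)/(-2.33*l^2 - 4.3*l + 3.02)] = (-9.4365*l^4 - 34.83*l^3 + 39.3615*l^2 - 16.9502*l - 12.182)/(5.4289*l^4 + 20.038*l^3 + 4.4168*l^2 - 25.972*l + 9.1204)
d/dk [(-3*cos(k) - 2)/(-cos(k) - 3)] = -7*sin(k)/(cos(k) + 3)^2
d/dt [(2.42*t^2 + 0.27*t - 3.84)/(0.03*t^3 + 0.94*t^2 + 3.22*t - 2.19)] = (-0.0726*t^4 - 0.0162000000000004*t^3 + 7.8842*t^2 - 3.3804*t + 11.7735)/(0.0009*t^6 + 0.0564*t^5 + 1.0768*t^4 + 5.9222*t^3 + 6.2512*t^2 - 14.1036*t + 4.7961)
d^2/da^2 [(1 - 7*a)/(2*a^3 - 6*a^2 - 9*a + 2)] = 6*(-28*a^5 + 92*a^4 - 158*a^3 + 74*a^2 - 34*a - 11)/(8*a^9 - 72*a^8 + 108*a^7 + 456*a^6 - 630*a^5 - 1458*a^4 - 57*a^3 + 414*a^2 - 108*a + 8)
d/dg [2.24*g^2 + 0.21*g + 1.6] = 4.48*g + 0.21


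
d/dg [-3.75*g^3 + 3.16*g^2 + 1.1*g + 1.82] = -11.25*g^2 + 6.32*g + 1.1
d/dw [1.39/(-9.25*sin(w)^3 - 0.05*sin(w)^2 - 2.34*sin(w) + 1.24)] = (38.5725*sin(w)^2 + 0.139*sin(w) + 3.2526)*cos(w)/(9.25*sin(w)^3 + 0.05*sin(w)^2 + 2.34*sin(w) - 1.24)^2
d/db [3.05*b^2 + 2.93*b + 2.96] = 6.1*b + 2.93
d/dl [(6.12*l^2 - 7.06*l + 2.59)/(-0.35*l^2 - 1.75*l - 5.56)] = (-13.181*l^2 - 66.2414*l + 43.7861)/(0.1225*l^4 + 1.225*l^3 + 6.9545*l^2 + 19.46*l + 30.9136)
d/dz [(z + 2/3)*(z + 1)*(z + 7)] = 3*z^2 + 52*z/3 + 37/3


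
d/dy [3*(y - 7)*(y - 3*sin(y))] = 3*y + 3*(7 - y)*(3*cos(y) - 1) - 9*sin(y)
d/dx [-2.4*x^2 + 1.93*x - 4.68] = 1.93 - 4.8*x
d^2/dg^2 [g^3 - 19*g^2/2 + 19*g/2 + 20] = 6*g - 19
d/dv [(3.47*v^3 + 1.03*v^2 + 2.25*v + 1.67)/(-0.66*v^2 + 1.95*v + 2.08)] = (-2.2902*v^4 + 13.533*v^3 + 25.1463*v^2 + 6.4892*v + 1.4235)/(0.4356*v^4 - 2.574*v^3 + 1.0569*v^2 + 8.112*v + 4.3264)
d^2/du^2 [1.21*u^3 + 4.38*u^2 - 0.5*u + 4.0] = 7.26*u + 8.76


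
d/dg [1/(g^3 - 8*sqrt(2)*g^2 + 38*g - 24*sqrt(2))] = (-3*g^2 + 16*sqrt(2)*g - 38)/(g^3 - 8*sqrt(2)*g^2 + 38*g - 24*sqrt(2))^2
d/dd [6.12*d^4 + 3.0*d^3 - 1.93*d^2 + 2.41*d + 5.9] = 24.48*d^3 + 9.0*d^2 - 3.86*d + 2.41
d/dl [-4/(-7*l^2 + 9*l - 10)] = 4*(9 - 14*l)/(7*l^2 - 9*l + 10)^2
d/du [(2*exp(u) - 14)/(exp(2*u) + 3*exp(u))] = 2*(-exp(2*u) + 14*exp(u) + 21)*exp(-u)/(exp(2*u) + 6*exp(u) + 9)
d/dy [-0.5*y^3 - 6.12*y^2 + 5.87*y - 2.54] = -1.5*y^2 - 12.24*y + 5.87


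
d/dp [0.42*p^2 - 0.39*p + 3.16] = 0.84*p - 0.39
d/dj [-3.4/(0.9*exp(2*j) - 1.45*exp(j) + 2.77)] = (6.12*exp(j) - 4.93)*exp(j)/(0.9*exp(2*j) - 1.45*exp(j) + 2.77)^2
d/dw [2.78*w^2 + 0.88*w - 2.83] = 5.56*w + 0.88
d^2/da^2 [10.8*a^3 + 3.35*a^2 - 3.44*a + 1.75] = 64.8*a + 6.7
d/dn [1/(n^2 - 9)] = -2*n/(n^2 - 9)^2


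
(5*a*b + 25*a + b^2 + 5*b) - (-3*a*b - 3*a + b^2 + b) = 8*a*b + 28*a + 4*b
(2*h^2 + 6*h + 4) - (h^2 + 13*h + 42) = h^2 - 7*h - 38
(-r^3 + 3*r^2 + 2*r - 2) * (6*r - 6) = -6*r^4 + 24*r^3 - 6*r^2 - 24*r + 12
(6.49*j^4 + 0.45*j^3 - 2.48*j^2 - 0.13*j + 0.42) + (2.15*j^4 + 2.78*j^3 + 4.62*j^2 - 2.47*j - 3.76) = 8.64*j^4 + 3.23*j^3 + 2.14*j^2 - 2.6*j - 3.34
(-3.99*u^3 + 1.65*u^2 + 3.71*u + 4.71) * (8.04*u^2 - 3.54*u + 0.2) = -32.0796*u^5 + 27.3906*u^4 + 23.1894*u^3 + 25.065*u^2 - 15.9314*u + 0.942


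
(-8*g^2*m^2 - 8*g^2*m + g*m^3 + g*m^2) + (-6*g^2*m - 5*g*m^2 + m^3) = -8*g^2*m^2 - 14*g^2*m + g*m^3 - 4*g*m^2 + m^3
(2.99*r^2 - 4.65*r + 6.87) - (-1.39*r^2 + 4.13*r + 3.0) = 4.38*r^2 - 8.78*r + 3.87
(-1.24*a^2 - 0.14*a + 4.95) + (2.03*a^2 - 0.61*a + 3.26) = 0.79*a^2 - 0.75*a + 8.21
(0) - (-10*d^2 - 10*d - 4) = 10*d^2 + 10*d + 4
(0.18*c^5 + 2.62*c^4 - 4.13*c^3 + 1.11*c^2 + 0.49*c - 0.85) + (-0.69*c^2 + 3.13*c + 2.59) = 0.18*c^5 + 2.62*c^4 - 4.13*c^3 + 0.42*c^2 + 3.62*c + 1.74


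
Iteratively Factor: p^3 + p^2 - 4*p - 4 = (p - 2)*(p^2 + 3*p + 2) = (p - 2)*(p + 2)*(p + 1)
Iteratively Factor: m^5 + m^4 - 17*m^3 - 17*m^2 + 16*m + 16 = (m - 1)*(m^4 + 2*m^3 - 15*m^2 - 32*m - 16) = (m - 1)*(m + 4)*(m^3 - 2*m^2 - 7*m - 4) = (m - 4)*(m - 1)*(m + 4)*(m^2 + 2*m + 1) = (m - 4)*(m - 1)*(m + 1)*(m + 4)*(m + 1)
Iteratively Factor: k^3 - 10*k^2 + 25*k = (k)*(k^2 - 10*k + 25) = k*(k - 5)*(k - 5)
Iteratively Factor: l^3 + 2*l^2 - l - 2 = (l - 1)*(l^2 + 3*l + 2) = (l - 1)*(l + 1)*(l + 2)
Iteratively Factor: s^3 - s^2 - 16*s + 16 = (s - 4)*(s^2 + 3*s - 4) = (s - 4)*(s - 1)*(s + 4)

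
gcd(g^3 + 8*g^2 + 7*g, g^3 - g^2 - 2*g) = g^2 + g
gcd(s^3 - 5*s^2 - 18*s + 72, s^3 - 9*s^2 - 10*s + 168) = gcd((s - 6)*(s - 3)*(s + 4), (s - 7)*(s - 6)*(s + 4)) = s^2 - 2*s - 24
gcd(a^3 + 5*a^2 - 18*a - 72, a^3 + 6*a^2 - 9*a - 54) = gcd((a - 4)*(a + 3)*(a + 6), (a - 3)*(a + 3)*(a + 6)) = a^2 + 9*a + 18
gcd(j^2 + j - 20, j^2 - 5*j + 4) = j - 4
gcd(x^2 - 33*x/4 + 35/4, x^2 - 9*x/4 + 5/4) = x - 5/4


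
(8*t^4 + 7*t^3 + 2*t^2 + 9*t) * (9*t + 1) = 72*t^5 + 71*t^4 + 25*t^3 + 83*t^2 + 9*t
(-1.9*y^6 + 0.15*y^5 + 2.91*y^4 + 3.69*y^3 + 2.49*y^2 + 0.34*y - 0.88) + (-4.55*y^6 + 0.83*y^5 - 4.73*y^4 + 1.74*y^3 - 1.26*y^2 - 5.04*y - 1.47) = -6.45*y^6 + 0.98*y^5 - 1.82*y^4 + 5.43*y^3 + 1.23*y^2 - 4.7*y - 2.35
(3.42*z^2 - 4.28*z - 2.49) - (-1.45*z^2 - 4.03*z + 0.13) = 4.87*z^2 - 0.25*z - 2.62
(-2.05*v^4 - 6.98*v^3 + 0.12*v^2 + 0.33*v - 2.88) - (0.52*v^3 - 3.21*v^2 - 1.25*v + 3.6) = -2.05*v^4 - 7.5*v^3 + 3.33*v^2 + 1.58*v - 6.48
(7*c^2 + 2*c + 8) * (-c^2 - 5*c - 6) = -7*c^4 - 37*c^3 - 60*c^2 - 52*c - 48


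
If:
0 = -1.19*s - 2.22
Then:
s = -1.87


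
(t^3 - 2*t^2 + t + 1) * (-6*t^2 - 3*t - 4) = -6*t^5 + 9*t^4 - 4*t^3 - t^2 - 7*t - 4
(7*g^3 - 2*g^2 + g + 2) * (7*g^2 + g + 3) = 49*g^5 - 7*g^4 + 26*g^3 + 9*g^2 + 5*g + 6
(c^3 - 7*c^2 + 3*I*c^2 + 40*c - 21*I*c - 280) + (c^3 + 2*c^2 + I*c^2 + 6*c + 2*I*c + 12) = 2*c^3 - 5*c^2 + 4*I*c^2 + 46*c - 19*I*c - 268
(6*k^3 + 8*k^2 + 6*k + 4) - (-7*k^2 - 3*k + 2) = 6*k^3 + 15*k^2 + 9*k + 2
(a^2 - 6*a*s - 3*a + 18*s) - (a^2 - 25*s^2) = -6*a*s - 3*a + 25*s^2 + 18*s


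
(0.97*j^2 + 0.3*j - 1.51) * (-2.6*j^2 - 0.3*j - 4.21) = -2.522*j^4 - 1.071*j^3 - 0.247699999999999*j^2 - 0.81*j + 6.3571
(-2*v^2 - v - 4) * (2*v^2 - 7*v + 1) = -4*v^4 + 12*v^3 - 3*v^2 + 27*v - 4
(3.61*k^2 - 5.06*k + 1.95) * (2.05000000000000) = 7.4005*k^2 - 10.373*k + 3.9975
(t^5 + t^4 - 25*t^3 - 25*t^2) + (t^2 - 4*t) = t^5 + t^4 - 25*t^3 - 24*t^2 - 4*t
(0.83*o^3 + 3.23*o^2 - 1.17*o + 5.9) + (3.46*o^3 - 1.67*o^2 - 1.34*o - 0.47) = 4.29*o^3 + 1.56*o^2 - 2.51*o + 5.43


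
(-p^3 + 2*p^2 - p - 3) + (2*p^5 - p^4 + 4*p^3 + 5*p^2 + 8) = 2*p^5 - p^4 + 3*p^3 + 7*p^2 - p + 5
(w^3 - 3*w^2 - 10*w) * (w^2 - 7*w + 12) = w^5 - 10*w^4 + 23*w^3 + 34*w^2 - 120*w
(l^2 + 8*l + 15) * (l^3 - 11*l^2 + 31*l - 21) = l^5 - 3*l^4 - 42*l^3 + 62*l^2 + 297*l - 315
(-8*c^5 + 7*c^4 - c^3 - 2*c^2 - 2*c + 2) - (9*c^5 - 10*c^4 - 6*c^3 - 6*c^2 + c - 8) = -17*c^5 + 17*c^4 + 5*c^3 + 4*c^2 - 3*c + 10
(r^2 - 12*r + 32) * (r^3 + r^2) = r^5 - 11*r^4 + 20*r^3 + 32*r^2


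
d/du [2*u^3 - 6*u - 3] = 6*u^2 - 6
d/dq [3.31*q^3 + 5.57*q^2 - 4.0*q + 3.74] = 9.93*q^2 + 11.14*q - 4.0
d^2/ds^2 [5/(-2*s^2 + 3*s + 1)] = 10*(-4*s^2 + 6*s + (4*s - 3)^2 + 2)/(-2*s^2 + 3*s + 1)^3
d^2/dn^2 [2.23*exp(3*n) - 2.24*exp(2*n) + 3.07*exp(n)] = (20.07*exp(2*n) - 8.96*exp(n) + 3.07)*exp(n)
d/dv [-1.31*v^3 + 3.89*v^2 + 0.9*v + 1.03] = -3.93*v^2 + 7.78*v + 0.9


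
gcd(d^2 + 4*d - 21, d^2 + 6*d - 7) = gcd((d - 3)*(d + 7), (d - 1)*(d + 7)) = d + 7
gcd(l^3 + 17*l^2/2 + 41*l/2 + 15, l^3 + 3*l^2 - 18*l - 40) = l^2 + 7*l + 10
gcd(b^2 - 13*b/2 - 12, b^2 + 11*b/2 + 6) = b + 3/2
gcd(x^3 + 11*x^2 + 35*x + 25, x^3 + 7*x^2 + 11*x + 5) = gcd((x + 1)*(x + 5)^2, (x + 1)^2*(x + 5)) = x^2 + 6*x + 5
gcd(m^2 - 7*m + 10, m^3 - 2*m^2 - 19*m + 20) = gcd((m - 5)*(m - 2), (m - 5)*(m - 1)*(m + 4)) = m - 5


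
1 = 1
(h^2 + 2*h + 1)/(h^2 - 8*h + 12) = (h^2 + 2*h + 1)/(h^2 - 8*h + 12)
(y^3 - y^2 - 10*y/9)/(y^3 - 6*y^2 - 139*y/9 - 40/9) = y*(-9*y^2 + 9*y + 10)/(-9*y^3 + 54*y^2 + 139*y + 40)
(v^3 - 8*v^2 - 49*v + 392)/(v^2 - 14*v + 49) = (v^2 - v - 56)/(v - 7)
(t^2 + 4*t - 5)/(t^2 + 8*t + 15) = (t - 1)/(t + 3)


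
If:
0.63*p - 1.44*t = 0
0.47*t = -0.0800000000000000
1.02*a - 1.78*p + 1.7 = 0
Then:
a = -2.35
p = -0.39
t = -0.17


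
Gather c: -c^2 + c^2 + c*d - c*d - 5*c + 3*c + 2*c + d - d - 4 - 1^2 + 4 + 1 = 0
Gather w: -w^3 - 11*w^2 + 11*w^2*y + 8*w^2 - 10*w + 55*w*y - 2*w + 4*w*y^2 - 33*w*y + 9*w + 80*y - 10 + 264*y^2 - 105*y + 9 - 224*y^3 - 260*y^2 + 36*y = -w^3 + w^2*(11*y - 3) + w*(4*y^2 + 22*y - 3) - 224*y^3 + 4*y^2 + 11*y - 1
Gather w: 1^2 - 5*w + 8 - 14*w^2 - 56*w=-14*w^2 - 61*w + 9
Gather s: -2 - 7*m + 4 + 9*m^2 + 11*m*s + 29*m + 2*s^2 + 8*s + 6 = 9*m^2 + 22*m + 2*s^2 + s*(11*m + 8) + 8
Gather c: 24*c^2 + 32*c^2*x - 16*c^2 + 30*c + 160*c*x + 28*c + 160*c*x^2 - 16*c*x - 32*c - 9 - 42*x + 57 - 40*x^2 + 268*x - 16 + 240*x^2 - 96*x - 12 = c^2*(32*x + 8) + c*(160*x^2 + 144*x + 26) + 200*x^2 + 130*x + 20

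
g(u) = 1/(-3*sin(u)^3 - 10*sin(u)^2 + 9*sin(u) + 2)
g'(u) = (9*sin(u)^2*cos(u) + 20*sin(u)*cos(u) - 9*cos(u))/(-3*sin(u)^3 - 10*sin(u)^2 + 9*sin(u) + 2)^2 = (20*sin(u) - 9*cos(u)^2)*cos(u)/(3*sin(u)^3 + 10*sin(u)^2 - 9*sin(u) - 2)^2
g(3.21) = 0.75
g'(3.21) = 5.74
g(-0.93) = -0.10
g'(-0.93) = -0.11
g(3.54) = -0.35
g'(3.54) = 1.78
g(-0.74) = -0.13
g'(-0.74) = -0.23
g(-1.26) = -0.08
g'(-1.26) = -0.04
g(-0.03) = 0.58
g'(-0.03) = -3.24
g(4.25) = -0.08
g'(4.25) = 0.06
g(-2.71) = -0.30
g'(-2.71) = 1.32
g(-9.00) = -0.31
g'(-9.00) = 1.40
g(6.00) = -0.81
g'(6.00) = -8.81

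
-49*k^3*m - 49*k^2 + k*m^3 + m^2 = (-7*k + m)*(7*k + m)*(k*m + 1)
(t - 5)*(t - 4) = t^2 - 9*t + 20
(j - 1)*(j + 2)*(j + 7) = j^3 + 8*j^2 + 5*j - 14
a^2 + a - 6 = (a - 2)*(a + 3)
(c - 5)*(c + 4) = c^2 - c - 20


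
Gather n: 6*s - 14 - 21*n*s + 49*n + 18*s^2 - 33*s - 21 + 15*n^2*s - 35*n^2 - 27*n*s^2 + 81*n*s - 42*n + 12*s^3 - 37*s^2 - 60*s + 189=n^2*(15*s - 35) + n*(-27*s^2 + 60*s + 7) + 12*s^3 - 19*s^2 - 87*s + 154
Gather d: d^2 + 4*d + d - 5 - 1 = d^2 + 5*d - 6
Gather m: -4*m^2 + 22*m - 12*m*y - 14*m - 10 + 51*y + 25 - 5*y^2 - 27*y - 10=-4*m^2 + m*(8 - 12*y) - 5*y^2 + 24*y + 5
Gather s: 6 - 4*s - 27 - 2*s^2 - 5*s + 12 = -2*s^2 - 9*s - 9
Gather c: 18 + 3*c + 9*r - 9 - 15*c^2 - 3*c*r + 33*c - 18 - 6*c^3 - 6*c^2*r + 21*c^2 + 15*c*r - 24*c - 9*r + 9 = -6*c^3 + c^2*(6 - 6*r) + c*(12*r + 12)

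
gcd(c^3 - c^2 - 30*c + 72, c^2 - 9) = c - 3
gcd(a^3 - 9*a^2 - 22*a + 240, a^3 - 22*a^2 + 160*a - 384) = a^2 - 14*a + 48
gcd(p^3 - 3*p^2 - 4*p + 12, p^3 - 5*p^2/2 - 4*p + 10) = p^2 - 4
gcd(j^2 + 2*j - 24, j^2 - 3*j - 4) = j - 4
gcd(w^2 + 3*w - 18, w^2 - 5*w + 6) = w - 3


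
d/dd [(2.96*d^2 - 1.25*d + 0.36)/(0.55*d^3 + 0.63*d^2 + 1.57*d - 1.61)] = (-1.628*d^4 + 1.375*d^3 + 4.8407*d^2 - 9.9848*d + 1.4473)/(0.3025*d^6 + 0.693*d^5 + 2.1239*d^4 + 0.2072*d^3 + 0.4363*d^2 - 5.0554*d + 2.5921)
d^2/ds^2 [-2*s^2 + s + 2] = -4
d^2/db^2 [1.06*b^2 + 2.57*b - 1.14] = 2.12000000000000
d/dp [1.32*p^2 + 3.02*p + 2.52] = 2.64*p + 3.02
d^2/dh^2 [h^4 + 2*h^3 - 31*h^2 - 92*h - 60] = 12*h^2 + 12*h - 62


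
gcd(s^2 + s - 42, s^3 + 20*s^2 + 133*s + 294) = s + 7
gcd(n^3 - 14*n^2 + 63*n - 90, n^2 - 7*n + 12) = n - 3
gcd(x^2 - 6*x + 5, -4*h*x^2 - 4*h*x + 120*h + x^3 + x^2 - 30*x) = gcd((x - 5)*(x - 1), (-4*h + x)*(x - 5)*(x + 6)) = x - 5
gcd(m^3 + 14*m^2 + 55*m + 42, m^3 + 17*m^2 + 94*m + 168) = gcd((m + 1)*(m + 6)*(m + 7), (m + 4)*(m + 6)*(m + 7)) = m^2 + 13*m + 42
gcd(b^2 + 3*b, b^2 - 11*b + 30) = 1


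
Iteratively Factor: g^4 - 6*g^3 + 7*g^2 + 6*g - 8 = (g - 4)*(g^3 - 2*g^2 - g + 2) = (g - 4)*(g - 2)*(g^2 - 1) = (g - 4)*(g - 2)*(g + 1)*(g - 1)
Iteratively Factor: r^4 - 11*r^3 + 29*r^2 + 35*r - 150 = (r - 3)*(r^3 - 8*r^2 + 5*r + 50) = (r - 5)*(r - 3)*(r^2 - 3*r - 10) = (r - 5)^2*(r - 3)*(r + 2)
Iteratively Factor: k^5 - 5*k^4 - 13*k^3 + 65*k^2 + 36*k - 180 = (k - 2)*(k^4 - 3*k^3 - 19*k^2 + 27*k + 90) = (k - 2)*(k + 2)*(k^3 - 5*k^2 - 9*k + 45) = (k - 5)*(k - 2)*(k + 2)*(k^2 - 9) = (k - 5)*(k - 3)*(k - 2)*(k + 2)*(k + 3)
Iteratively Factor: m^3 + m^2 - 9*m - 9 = (m + 1)*(m^2 - 9) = (m - 3)*(m + 1)*(m + 3)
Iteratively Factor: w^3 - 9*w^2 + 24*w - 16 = (w - 4)*(w^2 - 5*w + 4) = (w - 4)^2*(w - 1)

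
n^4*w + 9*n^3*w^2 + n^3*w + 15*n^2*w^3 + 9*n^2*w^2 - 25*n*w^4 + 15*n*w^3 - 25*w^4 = (n - w)*(n + 5*w)^2*(n*w + w)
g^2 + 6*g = g*(g + 6)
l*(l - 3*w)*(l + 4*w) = l^3 + l^2*w - 12*l*w^2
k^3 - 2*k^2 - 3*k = k*(k - 3)*(k + 1)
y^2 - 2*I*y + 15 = (y - 5*I)*(y + 3*I)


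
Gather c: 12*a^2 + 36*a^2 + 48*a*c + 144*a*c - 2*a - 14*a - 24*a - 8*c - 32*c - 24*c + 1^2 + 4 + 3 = 48*a^2 - 40*a + c*(192*a - 64) + 8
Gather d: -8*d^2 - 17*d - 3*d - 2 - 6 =-8*d^2 - 20*d - 8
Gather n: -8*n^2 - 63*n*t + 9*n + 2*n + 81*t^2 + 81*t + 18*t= -8*n^2 + n*(11 - 63*t) + 81*t^2 + 99*t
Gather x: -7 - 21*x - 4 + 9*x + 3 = -12*x - 8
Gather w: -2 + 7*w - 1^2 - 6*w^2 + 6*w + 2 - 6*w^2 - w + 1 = -12*w^2 + 12*w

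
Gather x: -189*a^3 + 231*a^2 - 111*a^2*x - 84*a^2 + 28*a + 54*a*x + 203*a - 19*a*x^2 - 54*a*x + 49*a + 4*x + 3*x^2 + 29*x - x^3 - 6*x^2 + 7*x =-189*a^3 + 147*a^2 + 280*a - x^3 + x^2*(-19*a - 3) + x*(40 - 111*a^2)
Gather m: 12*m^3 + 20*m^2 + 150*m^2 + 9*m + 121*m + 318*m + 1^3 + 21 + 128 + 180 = 12*m^3 + 170*m^2 + 448*m + 330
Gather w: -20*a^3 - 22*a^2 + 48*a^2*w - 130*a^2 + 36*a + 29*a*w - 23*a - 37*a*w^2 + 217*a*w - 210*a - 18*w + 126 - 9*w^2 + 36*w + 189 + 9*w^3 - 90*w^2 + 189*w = -20*a^3 - 152*a^2 - 197*a + 9*w^3 + w^2*(-37*a - 99) + w*(48*a^2 + 246*a + 207) + 315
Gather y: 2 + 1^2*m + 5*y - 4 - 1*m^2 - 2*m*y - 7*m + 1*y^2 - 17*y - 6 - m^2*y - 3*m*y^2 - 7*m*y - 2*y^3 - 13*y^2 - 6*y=-m^2 - 6*m - 2*y^3 + y^2*(-3*m - 12) + y*(-m^2 - 9*m - 18) - 8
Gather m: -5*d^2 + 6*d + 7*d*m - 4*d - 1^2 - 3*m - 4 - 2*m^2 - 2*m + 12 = -5*d^2 + 2*d - 2*m^2 + m*(7*d - 5) + 7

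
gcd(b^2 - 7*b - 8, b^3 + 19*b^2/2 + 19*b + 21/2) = b + 1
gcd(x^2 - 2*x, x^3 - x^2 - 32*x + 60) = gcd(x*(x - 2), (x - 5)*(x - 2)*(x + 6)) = x - 2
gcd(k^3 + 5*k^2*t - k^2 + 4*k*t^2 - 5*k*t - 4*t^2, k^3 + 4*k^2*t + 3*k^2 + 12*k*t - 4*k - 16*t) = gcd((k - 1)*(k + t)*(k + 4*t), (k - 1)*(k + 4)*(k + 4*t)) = k^2 + 4*k*t - k - 4*t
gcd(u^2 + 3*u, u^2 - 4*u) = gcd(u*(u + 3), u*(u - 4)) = u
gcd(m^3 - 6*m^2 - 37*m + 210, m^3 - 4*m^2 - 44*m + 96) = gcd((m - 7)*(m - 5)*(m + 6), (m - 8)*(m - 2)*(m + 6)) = m + 6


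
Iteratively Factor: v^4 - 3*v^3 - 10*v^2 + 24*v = (v + 3)*(v^3 - 6*v^2 + 8*v) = v*(v + 3)*(v^2 - 6*v + 8) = v*(v - 4)*(v + 3)*(v - 2)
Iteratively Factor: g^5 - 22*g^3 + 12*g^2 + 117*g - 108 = (g - 3)*(g^4 + 3*g^3 - 13*g^2 - 27*g + 36) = (g - 3)*(g + 3)*(g^3 - 13*g + 12) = (g - 3)^2*(g + 3)*(g^2 + 3*g - 4) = (g - 3)^2*(g - 1)*(g + 3)*(g + 4)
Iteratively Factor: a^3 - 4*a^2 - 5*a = (a + 1)*(a^2 - 5*a) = (a - 5)*(a + 1)*(a)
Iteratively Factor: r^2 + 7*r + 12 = (r + 3)*(r + 4)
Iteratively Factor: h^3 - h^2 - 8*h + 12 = (h - 2)*(h^2 + h - 6) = (h - 2)*(h + 3)*(h - 2)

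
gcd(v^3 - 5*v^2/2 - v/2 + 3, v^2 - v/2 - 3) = v - 2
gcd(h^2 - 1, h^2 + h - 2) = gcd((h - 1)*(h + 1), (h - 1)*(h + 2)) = h - 1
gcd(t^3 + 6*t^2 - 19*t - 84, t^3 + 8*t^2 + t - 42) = t^2 + 10*t + 21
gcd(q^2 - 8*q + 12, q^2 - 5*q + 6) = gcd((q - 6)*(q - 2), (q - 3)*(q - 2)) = q - 2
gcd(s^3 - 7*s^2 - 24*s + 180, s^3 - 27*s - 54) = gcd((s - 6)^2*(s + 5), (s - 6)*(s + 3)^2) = s - 6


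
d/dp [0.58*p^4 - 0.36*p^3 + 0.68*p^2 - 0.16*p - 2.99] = 2.32*p^3 - 1.08*p^2 + 1.36*p - 0.16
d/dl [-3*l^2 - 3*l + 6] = -6*l - 3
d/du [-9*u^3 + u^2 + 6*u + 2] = -27*u^2 + 2*u + 6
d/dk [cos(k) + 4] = -sin(k)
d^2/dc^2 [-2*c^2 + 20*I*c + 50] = -4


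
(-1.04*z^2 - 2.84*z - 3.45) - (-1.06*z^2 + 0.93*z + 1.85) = 0.02*z^2 - 3.77*z - 5.3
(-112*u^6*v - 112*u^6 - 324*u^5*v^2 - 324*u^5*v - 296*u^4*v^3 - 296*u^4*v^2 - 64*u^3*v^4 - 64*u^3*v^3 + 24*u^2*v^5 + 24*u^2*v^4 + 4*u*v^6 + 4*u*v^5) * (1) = -112*u^6*v - 112*u^6 - 324*u^5*v^2 - 324*u^5*v - 296*u^4*v^3 - 296*u^4*v^2 - 64*u^3*v^4 - 64*u^3*v^3 + 24*u^2*v^5 + 24*u^2*v^4 + 4*u*v^6 + 4*u*v^5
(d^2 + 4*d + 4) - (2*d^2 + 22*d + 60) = -d^2 - 18*d - 56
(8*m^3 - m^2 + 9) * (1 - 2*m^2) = -16*m^5 + 2*m^4 + 8*m^3 - 19*m^2 + 9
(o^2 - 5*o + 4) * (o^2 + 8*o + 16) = o^4 + 3*o^3 - 20*o^2 - 48*o + 64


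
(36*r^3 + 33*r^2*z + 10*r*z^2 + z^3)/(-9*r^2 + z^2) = (12*r^2 + 7*r*z + z^2)/(-3*r + z)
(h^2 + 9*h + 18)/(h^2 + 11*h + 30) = (h + 3)/(h + 5)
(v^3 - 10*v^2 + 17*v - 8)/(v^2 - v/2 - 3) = 2*(-v^3 + 10*v^2 - 17*v + 8)/(-2*v^2 + v + 6)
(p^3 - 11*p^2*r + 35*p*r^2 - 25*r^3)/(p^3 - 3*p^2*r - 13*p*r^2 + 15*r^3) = (p - 5*r)/(p + 3*r)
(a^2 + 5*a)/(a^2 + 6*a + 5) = a/(a + 1)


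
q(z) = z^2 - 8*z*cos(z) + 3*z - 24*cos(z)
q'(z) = 8*z*sin(z) + 2*z + 24*sin(z) - 8*cos(z) + 3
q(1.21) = -6.80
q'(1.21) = 34.11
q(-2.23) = 2.06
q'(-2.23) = -1.43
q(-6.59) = 51.04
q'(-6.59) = -9.13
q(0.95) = -14.63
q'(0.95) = 25.95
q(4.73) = 35.47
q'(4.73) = -49.51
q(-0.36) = -20.72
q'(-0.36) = -12.65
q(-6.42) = 49.06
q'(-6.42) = -14.03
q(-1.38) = -4.69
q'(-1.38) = -14.00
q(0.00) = -24.00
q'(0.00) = -5.00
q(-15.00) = 107.07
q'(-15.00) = 41.51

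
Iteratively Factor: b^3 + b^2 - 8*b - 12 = (b + 2)*(b^2 - b - 6) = (b - 3)*(b + 2)*(b + 2)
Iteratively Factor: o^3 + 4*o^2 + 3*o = (o + 1)*(o^2 + 3*o) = o*(o + 1)*(o + 3)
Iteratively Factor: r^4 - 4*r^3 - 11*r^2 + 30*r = (r)*(r^3 - 4*r^2 - 11*r + 30) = r*(r + 3)*(r^2 - 7*r + 10) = r*(r - 2)*(r + 3)*(r - 5)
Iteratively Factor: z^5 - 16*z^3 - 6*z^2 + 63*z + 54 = (z + 1)*(z^4 - z^3 - 15*z^2 + 9*z + 54) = (z + 1)*(z + 2)*(z^3 - 3*z^2 - 9*z + 27) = (z + 1)*(z + 2)*(z + 3)*(z^2 - 6*z + 9) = (z - 3)*(z + 1)*(z + 2)*(z + 3)*(z - 3)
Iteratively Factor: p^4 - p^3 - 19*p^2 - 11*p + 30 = (p - 5)*(p^3 + 4*p^2 + p - 6) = (p - 5)*(p - 1)*(p^2 + 5*p + 6) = (p - 5)*(p - 1)*(p + 2)*(p + 3)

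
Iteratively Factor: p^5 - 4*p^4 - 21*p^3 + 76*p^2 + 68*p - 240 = (p + 4)*(p^4 - 8*p^3 + 11*p^2 + 32*p - 60) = (p - 5)*(p + 4)*(p^3 - 3*p^2 - 4*p + 12) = (p - 5)*(p + 2)*(p + 4)*(p^2 - 5*p + 6) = (p - 5)*(p - 2)*(p + 2)*(p + 4)*(p - 3)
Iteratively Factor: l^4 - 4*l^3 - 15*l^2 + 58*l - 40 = (l + 4)*(l^3 - 8*l^2 + 17*l - 10) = (l - 5)*(l + 4)*(l^2 - 3*l + 2) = (l - 5)*(l - 1)*(l + 4)*(l - 2)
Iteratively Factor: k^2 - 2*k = (k - 2)*(k)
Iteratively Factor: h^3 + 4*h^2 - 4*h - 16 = (h - 2)*(h^2 + 6*h + 8) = (h - 2)*(h + 4)*(h + 2)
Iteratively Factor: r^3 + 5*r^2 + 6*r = (r + 3)*(r^2 + 2*r) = r*(r + 3)*(r + 2)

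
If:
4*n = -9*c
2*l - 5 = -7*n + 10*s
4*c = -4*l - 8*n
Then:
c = -8*s/7 - 4/7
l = -4*s - 2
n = 18*s/7 + 9/7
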